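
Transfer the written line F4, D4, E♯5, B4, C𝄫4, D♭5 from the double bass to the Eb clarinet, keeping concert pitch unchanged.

D3 B2 C##4 G#3 Abb2 Bb3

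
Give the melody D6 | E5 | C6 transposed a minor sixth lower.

D6 becomes F#5
E5 becomes G#4
C6 becomes E5

F#5 G#4 E5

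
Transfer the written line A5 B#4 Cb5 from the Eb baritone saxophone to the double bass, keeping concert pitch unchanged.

C5 D#4 Ebb4

First find concert pitch: the Eb baritone saxophone sounds a major thirteenth below written, so A5 B#4 Cb5 sounds C4 D#3 Ebb3.
Then write for double bass: it sounds a perfect octave below written, so the part must be a perfect octave above concert.
C4 → C5
D#3 → D#4
Ebb3 → Ebb4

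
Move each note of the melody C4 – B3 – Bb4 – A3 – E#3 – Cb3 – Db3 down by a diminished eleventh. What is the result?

C4 becomes G#2
B3 becomes F##2
Bb4 becomes F#3
A3 becomes E#2
E#3 becomes B##1
Cb3 becomes G1
Db3 becomes A1

G#2 F##2 F#3 E#2 B##1 G1 A1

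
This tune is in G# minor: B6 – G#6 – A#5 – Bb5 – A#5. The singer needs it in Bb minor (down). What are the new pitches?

Db6 Bb5 C5 Dbb5 C5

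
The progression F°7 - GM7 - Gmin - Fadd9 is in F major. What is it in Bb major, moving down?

Bb°7 CM7 Cmin Bbadd9

F major down to Bb major is a perfect fifth; each chord root moves by that interval while the quality stays the same.
F°7: root F down a perfect fifth → Bb, giving Bb°7.
GM7: root G down a perfect fifth → C, giving CM7.
Gmin: root G down a perfect fifth → C, giving Cmin.
Fadd9: root F down a perfect fifth → Bb, giving Bbadd9.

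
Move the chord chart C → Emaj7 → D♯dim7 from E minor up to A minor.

F Amaj7 G#dim7

E minor up to A minor is a perfect fourth; each chord root moves by that interval while the quality stays the same.
C: root C up a perfect fourth → F, giving F.
Emaj7: root E up a perfect fourth → A, giving Amaj7.
D♯dim7: root D♯ up a perfect fourth → G#, giving G#dim7.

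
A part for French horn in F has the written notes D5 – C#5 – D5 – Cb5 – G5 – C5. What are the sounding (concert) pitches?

G4 F#4 G4 Fb4 C5 F4

Written C4 on the French horn in F sounds as F3, a perfect fifth lower; apply that shift to every note.
D5 gives G4
C#5 gives F#4
D5 gives G4
Cb5 gives Fb4
G5 gives C5
C5 gives F4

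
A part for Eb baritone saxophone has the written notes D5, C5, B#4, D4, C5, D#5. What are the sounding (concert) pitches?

The Eb baritone saxophone sounds a major thirteenth below written, so transpose each written note down a major thirteenth.
D5 -> F3
C5 -> Eb3
B#4 -> D#3
D4 -> F2
C5 -> Eb3
D#5 -> F#3

F3 Eb3 D#3 F2 Eb3 F#3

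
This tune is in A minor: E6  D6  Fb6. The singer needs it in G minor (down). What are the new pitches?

A minor to G minor down is a major second, so every note moves down by that interval.
E6 to D6
D6 to C6
Fb6 to Ebb6

D6 C6 Ebb6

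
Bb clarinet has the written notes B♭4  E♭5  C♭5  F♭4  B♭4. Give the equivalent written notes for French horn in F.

Eb5 Ab5 Fb5 Bbb4 Eb5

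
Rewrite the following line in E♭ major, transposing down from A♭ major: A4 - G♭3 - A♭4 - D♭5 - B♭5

A♭ major to E♭ major down is a perfect fourth, so every note moves down by that interval.
A4 → E4
Gb3 → Db3
Ab4 → Eb4
Db5 → Ab4
Bb5 → F5

E4 Db3 Eb4 Ab4 F5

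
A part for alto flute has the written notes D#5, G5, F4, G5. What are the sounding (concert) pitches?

A#4 D5 C4 D5

Written C4 on the alto flute sounds as G3, a perfect fourth lower; apply that shift to every note.
D#5 becomes A#4
G5 becomes D5
F4 becomes C4
G5 becomes D5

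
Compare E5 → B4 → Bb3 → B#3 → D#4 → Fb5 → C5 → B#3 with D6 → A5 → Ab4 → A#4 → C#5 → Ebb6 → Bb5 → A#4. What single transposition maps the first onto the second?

up a minor seventh

From E5 to D6 is 7 letter names — a seventh of some quality.
E5 to D6 is 10 semitones, which makes it a minor seventh; the second version is higher, so the direction is up.
Checking another pair — B#3 → A#4 — gives the same interval.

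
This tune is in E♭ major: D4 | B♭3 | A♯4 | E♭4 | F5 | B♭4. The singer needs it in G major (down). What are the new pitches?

F#3 D3 C##4 G3 A4 D4

E♭ major to G major down is a minor sixth, so every note moves down by that interval.
D4 gives F#3
Bb3 gives D3
A#4 gives C##4
Eb4 gives G3
F5 gives A4
Bb4 gives D4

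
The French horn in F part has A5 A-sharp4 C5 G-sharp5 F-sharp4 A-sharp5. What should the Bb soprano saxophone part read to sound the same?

E5 E#4 G4 D#5 C#4 E#5

First find concert pitch: the French horn in F sounds a perfect fifth below written, so A5 A-sharp4 C5 G-sharp5 F-sharp4 A-sharp5 sounds D5 D#4 F4 C#5 B3 D#5.
Then write for Bb soprano saxophone: it sounds a major second below written, so the part must be a major second above concert.
D5 → E5
D#4 → E#4
F4 → G4
C#5 → D#5
B3 → C#4
D#5 → E#5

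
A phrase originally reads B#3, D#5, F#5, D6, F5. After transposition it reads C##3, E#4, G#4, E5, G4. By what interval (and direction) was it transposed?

down a minor seventh

From B#3 to C##3 is 7 letter names — a seventh of some quality.
C##3 to B#3 is 10 semitones, which makes it a minor seventh; the second version is lower, so the direction is down.
Checking another pair — F5 → G4 — gives the same interval.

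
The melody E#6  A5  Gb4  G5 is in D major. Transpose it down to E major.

D major to E major down is a minor seventh, so every note moves down by that interval.
E#6 → F##5
A5 → B4
Gb4 → Ab3
G5 → A4

F##5 B4 Ab3 A4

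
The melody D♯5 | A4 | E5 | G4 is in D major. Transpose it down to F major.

F#4 C4 G4 Bb3

From D down to F is a major sixth; apply that to each pitch.
D#5 becomes F#4
A4 becomes C4
E5 becomes G4
G4 becomes Bb3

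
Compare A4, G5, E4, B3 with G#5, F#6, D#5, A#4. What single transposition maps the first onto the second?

From A4 to G#5 is 7 letter names — a seventh of some quality.
A4 to G#5 is 11 semitones, which makes it a major seventh; the second version is higher, so the direction is up.
Checking another pair — B3 → A#4 — gives the same interval.

up a major seventh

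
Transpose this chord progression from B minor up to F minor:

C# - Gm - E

B minor up to F minor is a diminished fifth; each chord root moves by that interval while the quality stays the same.
C#: root C# up a diminished fifth → G, giving G.
Gm: root G up a diminished fifth → Db, giving Dbm.
E: root E up a diminished fifth → Bb, giving Bb.

G Dbm Bb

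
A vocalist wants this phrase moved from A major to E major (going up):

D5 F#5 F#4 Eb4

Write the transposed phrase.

From A up to E is a perfect fifth; apply that to each pitch.
D5 gives A5
F#5 gives C#6
F#4 gives C#5
Eb4 gives Bb4

A5 C#6 C#5 Bb4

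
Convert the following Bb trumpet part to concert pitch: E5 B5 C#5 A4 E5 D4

D5 A5 B4 G4 D5 C4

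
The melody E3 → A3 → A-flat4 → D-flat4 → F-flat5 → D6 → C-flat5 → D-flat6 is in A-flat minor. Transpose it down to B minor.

F##2 B#2 B3 E3 G4 E#5 D4 E5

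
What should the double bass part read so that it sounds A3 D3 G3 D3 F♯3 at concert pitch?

A4 D4 G4 D4 F#4

The double bass sounds a perfect octave below written, so the written part must be a perfect octave above concert — transpose each note up.
A3 -> A4
D3 -> D4
G3 -> G4
D3 -> D4
F#3 -> F#4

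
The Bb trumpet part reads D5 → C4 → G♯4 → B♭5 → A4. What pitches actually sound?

C5 Bb3 F#4 Ab5 G4

The Bb trumpet sounds a major second below written, so transpose each written note down a major second.
D5 becomes C5
C4 becomes Bb3
G#4 becomes F#4
Bb5 becomes Ab5
A4 becomes G4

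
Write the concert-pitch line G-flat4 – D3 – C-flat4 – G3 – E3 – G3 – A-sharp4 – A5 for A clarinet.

Bbb4 F3 Ebb4 Bb3 G3 Bb3 C#5 C6

The A clarinet sounds a minor third below written, so the written part must be a minor third above concert — transpose each note up.
Gb4 -> Bbb4
D3 -> F3
Cb4 -> Ebb4
G3 -> Bb3
E3 -> G3
G3 -> Bb3
A#4 -> C#5
A5 -> C6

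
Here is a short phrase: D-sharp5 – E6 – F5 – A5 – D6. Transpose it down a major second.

D#5 to C#5
E6 to D6
F5 to Eb5
A5 to G5
D6 to C6

C#5 D6 Eb5 G5 C6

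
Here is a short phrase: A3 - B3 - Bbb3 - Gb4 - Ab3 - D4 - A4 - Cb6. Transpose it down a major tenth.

F2 G2 Gbb2 Ebb3 Fb2 Bb2 F3 Abb4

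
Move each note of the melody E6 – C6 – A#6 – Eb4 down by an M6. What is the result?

E6 -> G5
C6 -> Eb5
A#6 -> C#6
Eb4 -> Gb3

G5 Eb5 C#6 Gb3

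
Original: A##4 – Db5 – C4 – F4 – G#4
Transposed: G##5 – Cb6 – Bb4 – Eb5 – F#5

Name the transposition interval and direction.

up a minor seventh

Take the first pair: A##4 → G##5. A to G spans 7 letter names, so the interval is some kind of seventh.
A##4 to G##5 is 10 semitones, which makes it a minor seventh; the second version is higher, so the direction is up.
Checking another pair — G#4 → F#5 — gives the same interval.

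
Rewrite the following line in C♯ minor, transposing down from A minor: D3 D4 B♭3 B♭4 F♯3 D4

A minor to C♯ minor down is a minor sixth, so every note moves down by that interval.
D3 -> F#2
D4 -> F#3
Bb3 -> D3
Bb4 -> D4
F#3 -> A#2
D4 -> F#3

F#2 F#3 D3 D4 A#2 F#3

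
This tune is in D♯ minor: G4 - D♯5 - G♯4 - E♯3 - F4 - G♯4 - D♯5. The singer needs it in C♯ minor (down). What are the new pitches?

D♯ minor to C♯ minor down is a major second, so every note moves down by that interval.
G4 -> F4
D#5 -> C#5
G#4 -> F#4
E#3 -> D#3
F4 -> Eb4
G#4 -> F#4
D#5 -> C#5

F4 C#5 F#4 D#3 Eb4 F#4 C#5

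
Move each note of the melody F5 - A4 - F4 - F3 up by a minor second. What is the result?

Gb5 Bb4 Gb4 Gb3

F5 to Gb5
A4 to Bb4
F4 to Gb4
F3 to Gb3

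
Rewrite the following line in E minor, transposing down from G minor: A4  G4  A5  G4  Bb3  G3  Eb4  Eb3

G minor to E minor down is a minor third, so every note moves down by that interval.
A4 to F#4
G4 to E4
A5 to F#5
G4 to E4
Bb3 to G3
G3 to E3
Eb4 to C4
Eb3 to C3

F#4 E4 F#5 E4 G3 E3 C4 C3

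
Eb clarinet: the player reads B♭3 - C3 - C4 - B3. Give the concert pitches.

The Eb clarinet sounds a minor third above written, so transpose each written note up a minor third.
Bb3 gives Db4
C3 gives Eb3
C4 gives Eb4
B3 gives D4

Db4 Eb3 Eb4 D4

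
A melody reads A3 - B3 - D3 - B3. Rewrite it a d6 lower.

A diminished sixth down from A3 gives C##3.
A diminished sixth down from B3 gives D##3.
D3 down a diminished sixth is F##2.
B3: a sixth down reaches D, and 7 semitones makes it D##3.

C##3 D##3 F##2 D##3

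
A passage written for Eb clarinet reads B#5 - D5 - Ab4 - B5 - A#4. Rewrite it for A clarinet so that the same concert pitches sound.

First find concert pitch: the Eb clarinet sounds a minor third above written, so B#5 D5 Ab4 B5 A#4 sounds D#6 F5 Cb5 D6 C#5.
Then write for A clarinet: it sounds a minor third below written, so the part must be a minor third above concert.
D#6 → F#6
F5 → Ab5
Cb5 → Ebb5
D6 → F6
C#5 → E5

F#6 Ab5 Ebb5 F6 E5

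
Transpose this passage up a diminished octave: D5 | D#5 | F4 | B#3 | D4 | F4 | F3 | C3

Db6 D6 Fb5 B4 Db5 Fb5 Fb4 Cb4

D5 becomes Db6
D#5 becomes D6
F4 becomes Fb5
B#3 becomes B4
D4 becomes Db5
F4 becomes Fb5
F3 becomes Fb4
C3 becomes Cb4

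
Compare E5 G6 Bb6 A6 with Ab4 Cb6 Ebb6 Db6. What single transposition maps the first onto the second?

down an augmented fifth

Take the first pair: E5 → Ab4. E to A spans 5 letter names, so the interval is some kind of fifth.
Ab4 to E5 is 8 semitones, which makes it an augmented fifth; the second version is lower, so the direction is down.
Checking another pair — A6 → Db6 — gives the same interval.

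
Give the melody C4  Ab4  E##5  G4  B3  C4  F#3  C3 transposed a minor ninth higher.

Db5 Bbb5 F##6 Ab5 C5 Db5 G4 Db4

C4 becomes Db5
Ab4 becomes Bbb5
E##5 becomes F##6
G4 becomes Ab5
B3 becomes C5
C4 becomes Db5
F#3 becomes G4
C3 becomes Db4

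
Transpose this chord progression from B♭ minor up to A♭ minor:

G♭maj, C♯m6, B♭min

Fbmaj Bm6 Abmin

B♭ minor up to A♭ minor is a minor seventh; each chord root moves by that interval while the quality stays the same.
G♭maj: root G♭ up a minor seventh → Fb, giving Fbmaj.
C♯m6: root C♯ up a minor seventh → B, giving Bm6.
B♭min: root B♭ up a minor seventh → Ab, giving Abmin.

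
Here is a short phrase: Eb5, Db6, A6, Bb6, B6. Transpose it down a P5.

Ab4 Gb5 D6 Eb6 E6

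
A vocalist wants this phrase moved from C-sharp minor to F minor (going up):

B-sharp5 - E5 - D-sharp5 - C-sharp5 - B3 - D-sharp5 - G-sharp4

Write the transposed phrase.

E6 Ab5 G5 F5 Eb4 G5 C5

From C-sharp up to F is a diminished fourth; apply that to each pitch.
B#5 gives E6
E5 gives Ab5
D#5 gives G5
C#5 gives F5
B3 gives Eb4
D#5 gives G5
G#4 gives C5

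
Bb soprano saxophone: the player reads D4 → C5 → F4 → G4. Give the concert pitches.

C4 Bb4 Eb4 F4

The Bb soprano saxophone sounds a major second below written, so transpose each written note down a major second.
D4 to C4
C5 to Bb4
F4 to Eb4
G4 to F4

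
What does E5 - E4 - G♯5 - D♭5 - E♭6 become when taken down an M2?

E5 down a major second is D5.
E4 down a major second is D4.
G#5 down a major second is F#5.
Db5: a second down reaches C, and 2 semitones makes it Cb5.
Eb6 down a major second is Db6.

D5 D4 F#5 Cb5 Db6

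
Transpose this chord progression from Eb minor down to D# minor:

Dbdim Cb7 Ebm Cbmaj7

Eb minor down to D# minor is a diminished second; each chord root moves by that interval while the quality stays the same.
Dbdim: root Db down a diminished second → C#, giving C#dim.
Cb7: root Cb down a diminished second → B, giving B7.
Ebm: root Eb down a diminished second → D#, giving D#m.
Cbmaj7: root Cb down a diminished second → B, giving Bmaj7.

C#dim B7 D#m Bmaj7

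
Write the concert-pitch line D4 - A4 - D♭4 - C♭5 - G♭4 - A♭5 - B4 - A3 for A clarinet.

F4 C5 Fb4 Ebb5 Bbb4 Cb6 D5 C4

The A clarinet sounds a minor third below written, so the written part must be a minor third above concert — transpose each note up.
D4 → F4
A4 → C5
Db4 → Fb4
Cb5 → Ebb5
Gb4 → Bbb4
Ab5 → Cb6
B4 → D5
A3 → C4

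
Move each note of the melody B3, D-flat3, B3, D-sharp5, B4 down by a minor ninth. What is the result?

A#2 C2 A#2 C##4 A#3

B3 to A#2
Db3 to C2
B3 to A#2
D#5 to C##4
B4 to A#3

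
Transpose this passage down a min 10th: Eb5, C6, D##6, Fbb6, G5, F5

C4 A4 B##4 Dbb5 E4 D4

A minor tenth down from Eb5 gives C4.
C6 down a minor tenth is A4.
A minor tenth down from D##6 gives B##4.
Fbb6: a tenth down reaches D, and 15 semitones makes it Dbb5.
A minor tenth down from G5 gives E4.
F5: a tenth down reaches D, and 15 semitones makes it D4.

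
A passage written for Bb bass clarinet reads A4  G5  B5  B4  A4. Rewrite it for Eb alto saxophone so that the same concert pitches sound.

E4 D5 F#5 F#4 E4

First find concert pitch: the Bb bass clarinet sounds a major ninth below written, so A4 G5 B5 B4 A4 sounds G3 F4 A4 A3 G3.
Then write for Eb alto saxophone: it sounds a major sixth below written, so the part must be a major sixth above concert.
G3 → E4
F4 → D5
A4 → F#5
A3 → F#4
G3 → E4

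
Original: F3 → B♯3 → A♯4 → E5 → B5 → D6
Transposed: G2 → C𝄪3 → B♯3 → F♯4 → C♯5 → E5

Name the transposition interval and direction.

Take the first pair: F3 → G2. F to G spans 7 letter names, so the interval is some kind of seventh.
G2 to F3 is 10 semitones, which makes it a minor seventh; the second version is lower, so the direction is down.
Checking another pair — D6 → E5 — gives the same interval.

down a minor seventh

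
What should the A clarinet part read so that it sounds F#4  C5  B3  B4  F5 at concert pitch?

A4 Eb5 D4 D5 Ab5

The A clarinet sounds a minor third below written, so the written part must be a minor third above concert — transpose each note up.
F#4 to A4
C5 to Eb5
B3 to D4
B4 to D5
F5 to Ab5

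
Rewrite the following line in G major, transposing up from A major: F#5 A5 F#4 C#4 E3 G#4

From A up to G is a minor seventh; apply that to each pitch.
F#5 -> E6
A5 -> G6
F#4 -> E5
C#4 -> B4
E3 -> D4
G#4 -> F#5

E6 G6 E5 B4 D4 F#5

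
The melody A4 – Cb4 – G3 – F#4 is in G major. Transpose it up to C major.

From G up to C is a perfect fourth; apply that to each pitch.
A4 gives D5
Cb4 gives Fb4
G3 gives C4
F#4 gives B4

D5 Fb4 C4 B4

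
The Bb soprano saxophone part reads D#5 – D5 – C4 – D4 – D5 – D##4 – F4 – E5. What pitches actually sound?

Written C4 on the Bb soprano saxophone sounds as Bb3, a major second lower; apply that shift to every note.
D#5 → C#5
D5 → C5
C4 → Bb3
D4 → C4
D5 → C5
D##4 → C##4
F4 → Eb4
E5 → D5

C#5 C5 Bb3 C4 C5 C##4 Eb4 D5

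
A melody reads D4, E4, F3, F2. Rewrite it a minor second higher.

Eb4 F4 Gb3 Gb2

D4 -> Eb4
E4 -> F4
F3 -> Gb3
F2 -> Gb2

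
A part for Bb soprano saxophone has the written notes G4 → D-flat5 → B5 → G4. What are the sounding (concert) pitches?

F4 Cb5 A5 F4

Written C4 on the Bb soprano saxophone sounds as Bb3, a major second lower; apply that shift to every note.
G4 -> F4
Db5 -> Cb5
B5 -> A5
G4 -> F4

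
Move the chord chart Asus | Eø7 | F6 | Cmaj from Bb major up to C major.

Bsus F#ø7 G6 Dmaj

Bb major up to C major is a major second; each chord root moves by that interval while the quality stays the same.
Asus: root A up a major second → B, giving Bsus.
Eø7: root E up a major second → F#, giving F#ø7.
F6: root F up a major second → G, giving G6.
Cmaj: root C up a major second → D, giving Dmaj.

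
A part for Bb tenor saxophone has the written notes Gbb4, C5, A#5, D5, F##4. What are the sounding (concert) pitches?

Fbb3 Bb3 G#4 C4 E#3

The Bb tenor saxophone sounds a major ninth below written, so transpose each written note down a major ninth.
Gbb4 gives Fbb3
C5 gives Bb3
A#5 gives G#4
D5 gives C4
F##4 gives E#3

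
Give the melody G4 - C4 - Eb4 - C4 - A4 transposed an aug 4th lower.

Db4 Gb3 Bbb3 Gb3 Eb4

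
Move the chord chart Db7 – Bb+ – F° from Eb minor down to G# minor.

F#7 D#+ A#°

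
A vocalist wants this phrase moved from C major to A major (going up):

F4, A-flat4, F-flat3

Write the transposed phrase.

From C up to A is a major sixth; apply that to each pitch.
F4 to D5
Ab4 to F5
Fb3 to Db4

D5 F5 Db4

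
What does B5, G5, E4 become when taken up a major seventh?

A#6 F#6 D#5

B5 gives A#6
G5 gives F#6
E4 gives D#5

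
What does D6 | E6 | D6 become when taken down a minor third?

B5 C#6 B5

A minor third down from D6 gives B5.
A minor third down from E6 gives C#6.
A minor third down from D6 gives B5.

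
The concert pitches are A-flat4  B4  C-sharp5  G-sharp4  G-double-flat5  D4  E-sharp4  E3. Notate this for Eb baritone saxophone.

The Eb baritone saxophone sounds a major thirteenth below written, so the written part must be a major thirteenth above concert — transpose each note up.
Ab4 → F6
B4 → G#6
C#5 → A#6
G#4 → E#6
Gbb5 → Ebb7
D4 → B5
E#4 → C##6
E3 → C#5

F6 G#6 A#6 E#6 Ebb7 B5 C##6 C#5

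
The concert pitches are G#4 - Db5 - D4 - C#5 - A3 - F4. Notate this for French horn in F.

D#5 Ab5 A4 G#5 E4 C5

The French horn in F sounds a perfect fifth below written, so the written part must be a perfect fifth above concert — transpose each note up.
G#4 becomes D#5
Db5 becomes Ab5
D4 becomes A4
C#5 becomes G#5
A3 becomes E4
F4 becomes C5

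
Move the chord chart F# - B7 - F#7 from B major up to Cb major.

B major up to Cb major is a diminished second; each chord root moves by that interval while the quality stays the same.
F#: root F# up a diminished second → Gb, giving Gb.
B7: root B up a diminished second → Cb, giving Cb7.
F#7: root F# up a diminished second → Gb, giving Gb7.

Gb Cb7 Gb7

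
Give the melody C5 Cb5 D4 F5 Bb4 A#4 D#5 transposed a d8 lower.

C#4 C4 D#3 F#4 B3 A##3 D##4

C5: an octave down reaches C, and 11 semitones makes it C#4.
Cb5 down a diminished octave is C4.
D4: an octave down reaches D, and 11 semitones makes it D#3.
F5: an octave down reaches F, and 11 semitones makes it F#4.
Bb4: an octave down reaches B, and 11 semitones makes it B3.
A#4 down a diminished octave is A##3.
D#5: an octave down reaches D, and 11 semitones makes it D##4.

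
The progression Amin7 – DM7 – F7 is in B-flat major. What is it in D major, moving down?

C#min7 F#M7 A7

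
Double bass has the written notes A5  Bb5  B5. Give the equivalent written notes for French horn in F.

First find concert pitch: the double bass sounds a perfect octave below written, so A5 Bb5 B5 sounds A4 Bb4 B4.
Then write for French horn in F: it sounds a perfect fifth below written, so the part must be a perfect fifth above concert.
A4 → E5
Bb4 → F5
B4 → F#5

E5 F5 F#5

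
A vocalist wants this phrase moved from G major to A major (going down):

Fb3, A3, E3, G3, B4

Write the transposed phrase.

Gb2 B2 F#2 A2 C#4

G major to A major down is a minor seventh, so every note moves down by that interval.
Fb3 becomes Gb2
A3 becomes B2
E3 becomes F#2
G3 becomes A2
B4 becomes C#4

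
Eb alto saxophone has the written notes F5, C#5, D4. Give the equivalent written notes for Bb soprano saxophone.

Bb4 F#4 G3

First find concert pitch: the Eb alto saxophone sounds a major sixth below written, so F5 C#5 D4 sounds Ab4 E4 F3.
Then write for Bb soprano saxophone: it sounds a major second below written, so the part must be a major second above concert.
Ab4 → Bb4
E4 → F#4
F3 → G3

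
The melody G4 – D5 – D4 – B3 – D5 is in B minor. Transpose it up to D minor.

Bb4 F5 F4 D4 F5

From B up to D is a minor third; apply that to each pitch.
G4 gives Bb4
D5 gives F5
D4 gives F4
B3 gives D4
D5 gives F5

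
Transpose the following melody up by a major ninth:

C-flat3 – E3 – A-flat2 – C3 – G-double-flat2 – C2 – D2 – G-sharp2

Db4 F#4 Bb3 D4 Abb3 D3 E3 A#3

Cb3 -> Db4
E3 -> F#4
Ab2 -> Bb3
C3 -> D4
Gbb2 -> Abb3
C2 -> D3
D2 -> E3
G#2 -> A#3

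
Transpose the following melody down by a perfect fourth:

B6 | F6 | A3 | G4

F#6 C6 E3 D4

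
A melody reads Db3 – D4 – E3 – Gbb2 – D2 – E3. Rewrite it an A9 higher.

An augmented ninth up from Db3 gives E4.
D4: a ninth up reaches E, and 15 semitones makes it E#5.
E3: a ninth up reaches F, and 15 semitones makes it F##4.
Gbb2: a ninth up reaches A, and 15 semitones makes it Ab3.
D2: a ninth up reaches E, and 15 semitones makes it E#3.
An augmented ninth up from E3 gives F##4.

E4 E#5 F##4 Ab3 E#3 F##4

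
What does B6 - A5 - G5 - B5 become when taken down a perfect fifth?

E6 D5 C5 E5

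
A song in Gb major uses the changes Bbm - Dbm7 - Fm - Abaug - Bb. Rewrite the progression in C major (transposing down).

Em Gm7 Bm Daug E

Gb major down to C major is a diminished fifth; each chord root moves by that interval while the quality stays the same.
Bbm: root Bb down a diminished fifth → E, giving Em.
Dbm7: root Db down a diminished fifth → G, giving Gm7.
Fm: root F down a diminished fifth → B, giving Bm.
Abaug: root Ab down a diminished fifth → D, giving Daug.
Bb: root Bb down a diminished fifth → E, giving E.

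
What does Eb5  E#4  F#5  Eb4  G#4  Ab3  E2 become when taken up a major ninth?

F6 F##5 G#6 F5 A#5 Bb4 F#3

Eb5: a ninth up reaches F, and 14 semitones makes it F6.
E#4 up a major ninth is F##5.
A major ninth up from F#5 gives G#6.
Eb4: a ninth up reaches F, and 14 semitones makes it F5.
G#4 up a major ninth is A#5.
Ab3: a ninth up reaches B, and 14 semitones makes it Bb4.
A major ninth up from E2 gives F#3.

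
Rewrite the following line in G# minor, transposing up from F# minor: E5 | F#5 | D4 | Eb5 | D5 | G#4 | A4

From F# up to G# is a major second; apply that to each pitch.
E5 → F#5
F#5 → G#5
D4 → E4
Eb5 → F5
D5 → E5
G#4 → A#4
A4 → B4

F#5 G#5 E4 F5 E5 A#4 B4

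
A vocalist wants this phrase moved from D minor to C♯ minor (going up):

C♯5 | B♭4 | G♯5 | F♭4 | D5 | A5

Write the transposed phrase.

B#5 A5 F##6 Eb5 C#6 G#6

D minor to C♯ minor up is a major seventh, so every note moves up by that interval.
C#5 gives B#5
Bb4 gives A5
G#5 gives F##6
Fb4 gives Eb5
D5 gives C#6
A5 gives G#6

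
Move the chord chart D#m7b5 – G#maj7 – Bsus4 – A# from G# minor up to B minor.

G# minor up to B minor is a minor third; each chord root moves by that interval while the quality stays the same.
D#m7b5: root D# up a minor third → F#, giving F#m7b5.
G#maj7: root G# up a minor third → B, giving Bmaj7.
Bsus4: root B up a minor third → D, giving Dsus4.
A#: root A# up a minor third → C#, giving C#.

F#m7b5 Bmaj7 Dsus4 C#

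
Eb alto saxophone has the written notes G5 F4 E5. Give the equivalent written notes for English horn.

First find concert pitch: the Eb alto saxophone sounds a major sixth below written, so G5 F4 E5 sounds Bb4 Ab3 G4.
Then write for English horn: it sounds a perfect fifth below written, so the part must be a perfect fifth above concert.
Bb4 → F5
Ab3 → Eb4
G4 → D5

F5 Eb4 D5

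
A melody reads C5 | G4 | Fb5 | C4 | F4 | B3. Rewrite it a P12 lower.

C5 -> F3
G4 -> C3
Fb5 -> Bbb3
C4 -> F2
F4 -> Bb2
B3 -> E2

F3 C3 Bbb3 F2 Bb2 E2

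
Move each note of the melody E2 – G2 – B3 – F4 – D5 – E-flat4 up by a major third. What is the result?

G#2 B2 D#4 A4 F#5 G4

E2 -> G#2
G2 -> B2
B3 -> D#4
F4 -> A4
D5 -> F#5
Eb4 -> G4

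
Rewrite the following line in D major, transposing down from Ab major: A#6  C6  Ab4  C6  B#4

D##6 F#5 D4 F#5 E##4

Ab major to D major down is a diminished fifth, so every note moves down by that interval.
A#6 gives D##6
C6 gives F#5
Ab4 gives D4
C6 gives F#5
B#4 gives E##4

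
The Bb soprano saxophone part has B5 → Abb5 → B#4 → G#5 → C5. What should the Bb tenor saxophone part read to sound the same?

B6 Abb6 B#5 G#6 C6

First find concert pitch: the Bb soprano saxophone sounds a major second below written, so B5 Abb5 B#4 G#5 C5 sounds A5 Gbb5 A#4 F#5 Bb4.
Then write for Bb tenor saxophone: it sounds a major ninth below written, so the part must be a major ninth above concert.
A5 → B6
Gbb5 → Abb6
A#4 → B#5
F#5 → G#6
Bb4 → C6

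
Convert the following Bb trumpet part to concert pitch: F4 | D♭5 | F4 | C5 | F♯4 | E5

Written C4 on the Bb trumpet sounds as Bb3, a major second lower; apply that shift to every note.
F4 → Eb4
Db5 → Cb5
F4 → Eb4
C5 → Bb4
F#4 → E4
E5 → D5

Eb4 Cb5 Eb4 Bb4 E4 D5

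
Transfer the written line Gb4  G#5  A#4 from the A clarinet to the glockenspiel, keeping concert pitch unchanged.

Eb2 E#3 F##2

First find concert pitch: the A clarinet sounds a minor third below written, so Gb4 G#5 A#4 sounds Eb4 E#5 F##4.
Then write for glockenspiel: it sounds a perfect fifteenth above written, so the part must be a perfect fifteenth below concert.
Eb4 → Eb2
E#5 → E#3
F##4 → F##2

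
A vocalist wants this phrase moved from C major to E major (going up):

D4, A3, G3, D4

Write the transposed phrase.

F#4 C#4 B3 F#4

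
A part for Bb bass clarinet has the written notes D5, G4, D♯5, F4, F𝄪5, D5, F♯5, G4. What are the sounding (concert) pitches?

C4 F3 C#4 Eb3 E#4 C4 E4 F3

The Bb bass clarinet sounds a major ninth below written, so transpose each written note down a major ninth.
D5 gives C4
G4 gives F3
D#5 gives C#4
F4 gives Eb3
F##5 gives E#4
D5 gives C4
F#5 gives E4
G4 gives F3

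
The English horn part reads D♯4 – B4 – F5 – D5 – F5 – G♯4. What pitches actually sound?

Written C4 on the English horn sounds as F3, a perfect fifth lower; apply that shift to every note.
D#4 -> G#3
B4 -> E4
F5 -> Bb4
D5 -> G4
F5 -> Bb4
G#4 -> C#4

G#3 E4 Bb4 G4 Bb4 C#4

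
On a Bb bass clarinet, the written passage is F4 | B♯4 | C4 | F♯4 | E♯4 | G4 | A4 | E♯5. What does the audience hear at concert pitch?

The Bb bass clarinet sounds a major ninth below written, so transpose each written note down a major ninth.
F4 -> Eb3
B#4 -> A#3
C4 -> Bb2
F#4 -> E3
E#4 -> D#3
G4 -> F3
A4 -> G3
E#5 -> D#4

Eb3 A#3 Bb2 E3 D#3 F3 G3 D#4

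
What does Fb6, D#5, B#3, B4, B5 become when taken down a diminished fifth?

A diminished fifth down from Fb6 gives Bb5.
A diminished fifth down from D#5 gives G##4.
B#3: a fifth down reaches E, and 6 semitones makes it E##3.
B4: a fifth down reaches E, and 6 semitones makes it E#4.
B5 down a diminished fifth is E#5.

Bb5 G##4 E##3 E#4 E#5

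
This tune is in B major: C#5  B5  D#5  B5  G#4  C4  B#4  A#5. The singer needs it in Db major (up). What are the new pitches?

Eb5 Db6 F5 Db6 Bb4 Ebb4 D5 C6

From B up to Db is a diminished third; apply that to each pitch.
C#5 -> Eb5
B5 -> Db6
D#5 -> F5
B5 -> Db6
G#4 -> Bb4
C4 -> Ebb4
B#4 -> D5
A#5 -> C6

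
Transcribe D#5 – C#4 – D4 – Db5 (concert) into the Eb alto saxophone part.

The Eb alto saxophone sounds a major sixth below written, so the written part must be a major sixth above concert — transpose each note up.
D#5 gives B#5
C#4 gives A#4
D4 gives B4
Db5 gives Bb5

B#5 A#4 B4 Bb5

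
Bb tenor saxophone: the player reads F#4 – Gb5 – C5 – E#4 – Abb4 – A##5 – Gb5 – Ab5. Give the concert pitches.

E3 Fb4 Bb3 D#3 Gbb3 G##4 Fb4 Gb4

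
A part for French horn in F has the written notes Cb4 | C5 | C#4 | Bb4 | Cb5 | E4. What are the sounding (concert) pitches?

Fb3 F4 F#3 Eb4 Fb4 A3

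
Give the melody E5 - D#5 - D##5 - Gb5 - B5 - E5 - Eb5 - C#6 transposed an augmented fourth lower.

Bb4 A4 A#4 Dbb5 F5 Bb4 Bbb4 G5

E5 becomes Bb4
D#5 becomes A4
D##5 becomes A#4
Gb5 becomes Dbb5
B5 becomes F5
E5 becomes Bb4
Eb5 becomes Bbb4
C#6 becomes G5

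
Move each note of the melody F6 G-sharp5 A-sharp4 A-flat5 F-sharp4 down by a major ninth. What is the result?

F6 → Eb5
G#5 → F#4
A#4 → G#3
Ab5 → Gb4
F#4 → E3

Eb5 F#4 G#3 Gb4 E3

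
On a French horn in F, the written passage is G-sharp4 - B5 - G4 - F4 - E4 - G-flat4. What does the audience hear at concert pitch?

The French horn in F sounds a perfect fifth below written, so transpose each written note down a perfect fifth.
G#4 becomes C#4
B5 becomes E5
G4 becomes C4
F4 becomes Bb3
E4 becomes A3
Gb4 becomes Cb4

C#4 E5 C4 Bb3 A3 Cb4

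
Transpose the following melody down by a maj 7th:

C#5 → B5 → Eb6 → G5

C#5 -> D4
B5 -> C5
Eb6 -> Fb5
G5 -> Ab4

D4 C5 Fb5 Ab4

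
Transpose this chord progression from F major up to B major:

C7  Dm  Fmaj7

F#7 G#m Bmaj7

F major up to B major is an augmented fourth; each chord root moves by that interval while the quality stays the same.
C7: root C up an augmented fourth → F#, giving F#7.
Dm: root D up an augmented fourth → G#, giving G#m.
Fmaj7: root F up an augmented fourth → B, giving Bmaj7.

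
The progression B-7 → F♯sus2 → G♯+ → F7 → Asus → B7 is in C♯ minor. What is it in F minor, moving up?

C♯ minor up to F minor is a diminished fourth; each chord root moves by that interval while the quality stays the same.
B-7: root B up a diminished fourth → Eb, giving Eb-7.
F♯sus2: root F♯ up a diminished fourth → Bb, giving Bbsus2.
G♯+: root G♯ up a diminished fourth → C, giving C+.
F7: root F up a diminished fourth → Bbb, giving Bbb7.
Asus: root A up a diminished fourth → Db, giving Dbsus.
B7: root B up a diminished fourth → Eb, giving Eb7.

Eb-7 Bbsus2 C+ Bbb7 Dbsus Eb7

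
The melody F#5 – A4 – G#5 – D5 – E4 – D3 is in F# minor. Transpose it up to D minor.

D6 F5 E6 Bb5 C5 Bb3

F# minor to D minor up is a minor sixth, so every note moves up by that interval.
F#5 -> D6
A4 -> F5
G#5 -> E6
D5 -> Bb5
E4 -> C5
D3 -> Bb3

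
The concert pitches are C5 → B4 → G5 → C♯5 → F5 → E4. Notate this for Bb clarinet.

D5 C#5 A5 D#5 G5 F#4

The Bb clarinet sounds a major second below written, so the written part must be a major second above concert — transpose each note up.
C5 -> D5
B4 -> C#5
G5 -> A5
C#5 -> D#5
F5 -> G5
E4 -> F#4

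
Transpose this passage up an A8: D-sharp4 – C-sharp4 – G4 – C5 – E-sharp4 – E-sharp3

D##5 C##5 G#5 C#6 E##5 E##4

An augmented octave up from D#4 gives D##5.
C#4 up an augmented octave is C##5.
An augmented octave up from G4 gives G#5.
C5 up an augmented octave is C#6.
E#4 up an augmented octave is E##5.
E#3 up an augmented octave is E##4.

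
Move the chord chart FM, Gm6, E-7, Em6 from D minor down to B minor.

D minor down to B minor is a minor third; each chord root moves by that interval while the quality stays the same.
FM: root F down a minor third → D, giving DM.
Gm6: root G down a minor third → E, giving Em6.
E-7: root E down a minor third → C#, giving C#-7.
Em6: root E down a minor third → C#, giving C#m6.

DM Em6 C#-7 C#m6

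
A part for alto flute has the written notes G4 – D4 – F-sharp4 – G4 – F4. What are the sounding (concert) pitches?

D4 A3 C#4 D4 C4

The alto flute sounds a perfect fourth below written, so transpose each written note down a perfect fourth.
G4 to D4
D4 to A3
F#4 to C#4
G4 to D4
F4 to C4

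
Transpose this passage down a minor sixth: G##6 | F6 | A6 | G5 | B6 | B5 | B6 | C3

A minor sixth down from G##6 gives B##5.
F6: a sixth down reaches A, and 8 semitones makes it A5.
A6 down a minor sixth is C#6.
G5 down a minor sixth is B4.
B6: a sixth down reaches D, and 8 semitones makes it D#6.
A minor sixth down from B5 gives D#5.
A minor sixth down from B6 gives D#6.
C3: a sixth down reaches E, and 8 semitones makes it E2.

B##5 A5 C#6 B4 D#6 D#5 D#6 E2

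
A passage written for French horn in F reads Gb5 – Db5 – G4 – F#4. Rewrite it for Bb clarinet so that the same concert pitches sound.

First find concert pitch: the French horn in F sounds a perfect fifth below written, so Gb5 Db5 G4 F#4 sounds Cb5 Gb4 C4 B3.
Then write for Bb clarinet: it sounds a major second below written, so the part must be a major second above concert.
Cb5 → Db5
Gb4 → Ab4
C4 → D4
B3 → C#4

Db5 Ab4 D4 C#4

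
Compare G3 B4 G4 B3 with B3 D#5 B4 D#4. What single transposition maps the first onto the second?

up a major third

From G3 to B3 is 3 letter names — a third of some quality.
G3 to B3 is 4 semitones, which makes it a major third; the second version is higher, so the direction is up.
Checking another pair — B3 → D#4 — gives the same interval.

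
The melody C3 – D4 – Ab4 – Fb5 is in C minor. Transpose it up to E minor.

E3 F#4 C5 Ab5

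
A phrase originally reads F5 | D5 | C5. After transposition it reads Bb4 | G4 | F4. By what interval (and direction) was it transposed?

From F5 to Bb4 is 5 letter names — a fifth of some quality.
Bb4 to F5 is 7 semitones, which makes it a perfect fifth; the second version is lower, so the direction is down.
Checking another pair — C5 → F4 — gives the same interval.

down a perfect fifth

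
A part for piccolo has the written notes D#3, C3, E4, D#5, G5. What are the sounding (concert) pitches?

D#4 C4 E5 D#6 G6

Written C4 on the piccolo sounds as C5, a perfect octave higher; apply that shift to every note.
D#3 -> D#4
C3 -> C4
E4 -> E5
D#5 -> D#6
G5 -> G6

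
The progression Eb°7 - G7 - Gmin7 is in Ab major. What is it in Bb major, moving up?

F°7 A7 Amin7

Ab major up to Bb major is a major second; each chord root moves by that interval while the quality stays the same.
Eb°7: root Eb up a major second → F, giving F°7.
G7: root G up a major second → A, giving A7.
Gmin7: root G up a major second → A, giving Amin7.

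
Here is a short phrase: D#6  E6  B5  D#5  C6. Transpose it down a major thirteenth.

F#4 G4 D4 F#3 Eb4

D#6: a thirteenth down reaches F, and 21 semitones makes it F#4.
E6: a thirteenth down reaches G, and 21 semitones makes it G4.
A major thirteenth down from B5 gives D4.
A major thirteenth down from D#5 gives F#3.
C6 down a major thirteenth is Eb4.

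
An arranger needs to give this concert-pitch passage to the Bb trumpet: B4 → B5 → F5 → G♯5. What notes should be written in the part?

C#5 C#6 G5 A#5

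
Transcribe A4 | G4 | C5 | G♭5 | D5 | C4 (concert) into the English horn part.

E5 D5 G5 Db6 A5 G4

The English horn sounds a perfect fifth below written, so the written part must be a perfect fifth above concert — transpose each note up.
A4 -> E5
G4 -> D5
C5 -> G5
Gb5 -> Db6
D5 -> A5
C4 -> G4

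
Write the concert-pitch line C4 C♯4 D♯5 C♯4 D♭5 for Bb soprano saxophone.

D4 D#4 E#5 D#4 Eb5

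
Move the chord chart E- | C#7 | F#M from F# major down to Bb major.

F# major down to Bb major is an augmented fifth; each chord root moves by that interval while the quality stays the same.
E-: root E down an augmented fifth → Ab, giving Ab-.
C#7: root C# down an augmented fifth → F, giving F7.
F#M: root F# down an augmented fifth → Bb, giving BbM.

Ab- F7 BbM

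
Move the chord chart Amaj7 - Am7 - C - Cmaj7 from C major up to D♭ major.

Bbmaj7 Bbm7 Db Dbmaj7

C major up to D♭ major is a minor second; each chord root moves by that interval while the quality stays the same.
Amaj7: root A up a minor second → Bb, giving Bbmaj7.
Am7: root A up a minor second → Bb, giving Bbm7.
C: root C up a minor second → Db, giving Db.
Cmaj7: root C up a minor second → Db, giving Dbmaj7.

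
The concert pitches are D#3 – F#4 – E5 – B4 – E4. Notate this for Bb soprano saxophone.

Written C4 sounds as Bb3 on the Bb soprano saxophone, so concert pitches are written a major second up.
D#3 → E#3
F#4 → G#4
E5 → F#5
B4 → C#5
E4 → F#4

E#3 G#4 F#5 C#5 F#4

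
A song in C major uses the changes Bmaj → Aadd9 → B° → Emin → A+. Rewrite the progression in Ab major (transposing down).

C major down to Ab major is a major third; each chord root moves by that interval while the quality stays the same.
Bmaj: root B down a major third → G, giving Gmaj.
Aadd9: root A down a major third → F, giving Fadd9.
B°: root B down a major third → G, giving G°.
Emin: root E down a major third → C, giving Cmin.
A+: root A down a major third → F, giving F+.

Gmaj Fadd9 G° Cmin F+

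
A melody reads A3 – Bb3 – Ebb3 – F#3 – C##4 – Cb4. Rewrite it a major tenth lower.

A3: a tenth down reaches F, and 16 semitones makes it F2.
Bb3: a tenth down reaches G, and 16 semitones makes it Gb2.
A major tenth down from Ebb3 gives Cbb2.
F#3: a tenth down reaches D, and 16 semitones makes it D2.
A major tenth down from C##4 gives A#2.
A major tenth down from Cb4 gives Abb2.

F2 Gb2 Cbb2 D2 A#2 Abb2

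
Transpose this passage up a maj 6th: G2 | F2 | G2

G2 becomes E3
F2 becomes D3
G2 becomes E3

E3 D3 E3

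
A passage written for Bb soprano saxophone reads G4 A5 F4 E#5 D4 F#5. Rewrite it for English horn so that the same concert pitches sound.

C5 D6 Bb4 A#5 G4 B5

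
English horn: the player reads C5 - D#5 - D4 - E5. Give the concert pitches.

The English horn sounds a perfect fifth below written, so transpose each written note down a perfect fifth.
C5 → F4
D#5 → G#4
D4 → G3
E5 → A4

F4 G#4 G3 A4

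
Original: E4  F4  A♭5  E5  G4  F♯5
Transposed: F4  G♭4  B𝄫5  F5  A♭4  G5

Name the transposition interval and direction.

up a minor second

From E4 to F4 is 2 letter names — a second of some quality.
E4 to F4 is 1 semitone, which makes it a minor second; the second version is higher, so the direction is up.
Checking another pair — F#5 → G5 — gives the same interval.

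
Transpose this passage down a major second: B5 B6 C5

A5 A6 Bb4

B5 -> A5
B6 -> A6
C5 -> Bb4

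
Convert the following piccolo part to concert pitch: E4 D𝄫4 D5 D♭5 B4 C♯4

Written C4 on the piccolo sounds as C5, a perfect octave higher; apply that shift to every note.
E4 to E5
Dbb4 to Dbb5
D5 to D6
Db5 to Db6
B4 to B5
C#4 to C#5

E5 Dbb5 D6 Db6 B5 C#5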